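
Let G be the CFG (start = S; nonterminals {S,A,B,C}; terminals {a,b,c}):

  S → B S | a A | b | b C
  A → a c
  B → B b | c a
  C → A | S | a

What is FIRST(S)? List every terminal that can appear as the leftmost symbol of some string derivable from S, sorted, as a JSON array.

FIRST iteration:
[1]
  A via A→a c: +{a}
  B via B→c a: +{c}
  C via C→A: +{a}
  S via S→B S: +{c}
  S via S→a A: +{a}
  S via S→b: +{b}
  FIRST(S)={a,b,c}  FIRST(A)={a}  FIRST(B)={c}  FIRST(C)={a}
[2]
  C via C→S: +{b,c}
  FIRST(S)={a,b,c}  FIRST(A)={a}  FIRST(B)={c}  FIRST(C)={a,b,c}
[3] (no change)
  FIRST(S)={a,b,c}  FIRST(A)={a}  FIRST(B)={c}  FIRST(C)={a,b,c}

FIRST(S) = ["a", "b", "c"]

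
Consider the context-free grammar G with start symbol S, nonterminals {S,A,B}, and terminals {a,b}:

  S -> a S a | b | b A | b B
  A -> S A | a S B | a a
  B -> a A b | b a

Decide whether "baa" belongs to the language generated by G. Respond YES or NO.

CNF form of G:
  S -> T0 X4 | T1 A | T1 B | b
  A -> S A | T0 T0 | T0 X2
  B -> T0 X3 | T1 T0
  T0 -> a
  T1 -> b
  X2 -> S B
  X3 -> A T1
  X4 -> S T0

CYK fill:
  T[0,0] 'b' = {S,T1}  orig:{S}
  T[1,1] 'a' = {T0}  orig:{}
  T[2,2] 'a' = {T0}  orig:{}
  T[0,1] 'ba' = {B,X4}  orig:{B}
  T[1,2] 'aa' = {A}
  T[0,2] 'baa' = {A,S}

S ∈ T[0,2] ⇒ YES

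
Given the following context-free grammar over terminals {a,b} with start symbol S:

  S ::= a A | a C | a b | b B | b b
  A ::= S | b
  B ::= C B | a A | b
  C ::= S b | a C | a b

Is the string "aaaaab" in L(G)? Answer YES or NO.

CNF form of G:
  S -> T0 A | T0 C | T0 T1 | T1 B | T1 T1
  A -> T0 A | T0 C | T0 T1 | T1 B | T1 T1 | b
  B -> C B | T0 A | b
  C -> S T1 | T0 C | T0 T1
  T0 -> a
  T1 -> b

CYK table (by increasing span):
  T[0,0] 'a' = {T0}  orig:{}
  T[1,1] 'a' = {T0}  orig:{}
  T[2,2] 'a' = {T0}  orig:{}
  T[3,3] 'a' = {T0}  orig:{}
  T[4,4] 'a' = {T0}  orig:{}
  T[5,5] 'b' = {A,B,T1}  orig:{A,B}
  T[0,1] 'aa' = ∅
  T[1,2] 'aa' = ∅
  T[2,3] 'aa' = ∅
  T[3,4] 'aa' = ∅
  T[4,5] 'ab' = {A,B,C,S}
  T[0,2] 'aaa' = ∅
  T[1,3] 'aaa' = ∅
  T[2,4] 'aaa' = ∅
  T[3,5] 'aab' = {A,B,C,S}
  T[0,3] 'aaaa' = ∅
  T[1,4] 'aaaa' = ∅
  T[2,5] 'aaab' = {A,B,C,S}
  T[0,4] 'aaaaa' = ∅
  T[1,5] 'aaaab' = {A,B,C,S}
  T[0,5] 'aaaaab' = {A,B,C,S}

S ∈ T[0,5] ⇒ YES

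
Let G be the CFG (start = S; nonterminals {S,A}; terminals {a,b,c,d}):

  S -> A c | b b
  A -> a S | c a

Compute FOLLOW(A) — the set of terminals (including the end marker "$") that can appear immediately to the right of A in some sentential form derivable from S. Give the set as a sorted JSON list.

Compute FIRST by fixpoint:
round 1:
  A via A→a S: +{a}
  A via A→c a: +{c}
  S via S→A c: +{a,c}
  S via S→b b: +{b}
  S: {a,b,c}  A: {a,c}
round 2: (no change)
  S: {a,b,c}  A: {a,c}

FOLLOW sets:
seed FOLLOW(S) with $
round 1:
  S→A c: FOLLOW(A) ⊇ FIRST(c) = {c}; new: +{c}
  FOLLOW[S]={$}  FOLLOW[A]={c}
round 2:
  A→a S: FOLLOW(S) ⊇ FOLLOW(A) ⊇ {c}; new: +{c}
  FOLLOW[S]={$,c}  FOLLOW[A]={c}
round 3: (stable)
  FOLLOW[S]={$,c}  FOLLOW[A]={c}

FOLLOW(A) = ["c"]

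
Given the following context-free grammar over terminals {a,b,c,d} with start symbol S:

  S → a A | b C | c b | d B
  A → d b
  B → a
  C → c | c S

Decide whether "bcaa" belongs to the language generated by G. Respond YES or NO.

CNF form of G:
  S -> T0 B | T1 C | T2 T1 | T3 A
  A -> T0 T1
  B -> a
  C -> T2 S | c
  T0 -> d
  T1 -> b
  T2 -> c
  T3 -> a

CYK table (by increasing span):
  cell(0,0) b: {T1}  orig:{}
  cell(1,1) c: {C,T2}  orig:{C}
  cell(2,2) a: {B,T3}  orig:{B}
  cell(3,3) a: {B,T3}  orig:{B}
  cell(0,1) bc: {S}
  cell(1,2) ca: ∅
  cell(2,3) aa: ∅
  cell(0,2) bca: ∅
  cell(1,3) caa: ∅
  cell(0,3) bcaa: ∅

S ∉ T[0,3] ⇒ NO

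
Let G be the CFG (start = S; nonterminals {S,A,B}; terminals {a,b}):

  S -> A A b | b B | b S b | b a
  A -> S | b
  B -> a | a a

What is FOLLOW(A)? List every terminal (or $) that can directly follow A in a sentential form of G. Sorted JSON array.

FIRST sets, iterate to fixpoint:
iter 1:
  A via A→b: +{b}
  B via B→a: +{a}
  S via S→A A b: +{b}
  S: {b}  A: {b}  B: {a}
iter 2: — fixpoint
  S: {b}  A: {b}  B: {a}

Compute FOLLOW by fixpoint:
initialize: $ ∈ FOLLOW(S)
[1]
  S→A A b: FOLLOW(A) ⊇ FIRST(A) = {b}; new: +{b}
  S→b B: FOLLOW(B) ⊇ FOLLOW(S) ⊇ {$}; new: +{$}
  S→b S b: FOLLOW(S) ⊇ FIRST(b) = {b}; new: +{b}
  FOLLOW(S)={$,b}  FOLLOW(A)={b}  FOLLOW(B)={$}
[2]
  S→b B: FOLLOW(B) ⊇ FOLLOW(S) ⊇ {$,b}; new: +{b}
  FOLLOW(S)={$,b}  FOLLOW(A)={b}  FOLLOW(B)={$,b}
[3] (no change)
  FOLLOW(S)={$,b}  FOLLOW(A)={b}  FOLLOW(B)={$,b}

FOLLOW(A) = ["b"]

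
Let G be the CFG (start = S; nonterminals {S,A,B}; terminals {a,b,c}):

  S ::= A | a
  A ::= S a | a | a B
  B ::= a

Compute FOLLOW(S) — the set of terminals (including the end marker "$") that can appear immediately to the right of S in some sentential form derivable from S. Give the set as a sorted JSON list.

Compute FIRST by fixpoint:
round 1:
  A via A→a: +{a}
  B via B→a: +{a}
  S via S→A: +{a}
  FIRST(S)={a}  FIRST(A)={a}  FIRST(B)={a}
round 2: done
  FIRST(S)={a}  FIRST(A)={a}  FIRST(B)={a}

FOLLOW iteration:
initialize: $ ∈ FOLLOW(S)
pass 1:
  A→S a: FOLLOW(S) ⊇ FIRST(a) = {a}; new: +{a}
  S→A: FOLLOW(A) ⊇ FOLLOW(S) ⊇ {$,a}; new: +{$,a}
  FOLLOW(S)={$,a}  FOLLOW(A)={$,a}  FOLLOW(B)={}
pass 2:
  A→a B: FOLLOW(B) ⊇ FOLLOW(A) ⊇ {$,a}; new: +{$,a}
  FOLLOW(S)={$,a}  FOLLOW(A)={$,a}  FOLLOW(B)={$,a}
pass 3: done
  FOLLOW(S)={$,a}  FOLLOW(A)={$,a}  FOLLOW(B)={$,a}

FOLLOW(S) = ["$", "a"]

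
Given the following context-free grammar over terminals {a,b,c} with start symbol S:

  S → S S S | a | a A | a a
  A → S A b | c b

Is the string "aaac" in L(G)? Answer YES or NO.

Convert to CNF:
  S -> S X4 | T2 A | T2 T2 | a
  A -> S X3 | T1 T0
  T0 -> b
  T1 -> c
  T2 -> a
  X3 -> A T0
  X4 -> S S

CYK fill:
  cell(0,0) a: {S,T2}  orig:{S}
  cell(1,1) a: {S,T2}  orig:{S}
  cell(2,2) a: {S,T2}  orig:{S}
  cell(3,3) c: {T1}  orig:{}
  cell(0,1) aa: {S,X4}  orig:{S}
  cell(1,2) aa: {S,X4}  orig:{S}
  cell(2,3) ac: ∅
  cell(0,2) aaa: {S,X4}  orig:{S}
  cell(1,3) aac: ∅
  cell(0,3) aaac: ∅

S ∉ T[0,3] ⇒ NO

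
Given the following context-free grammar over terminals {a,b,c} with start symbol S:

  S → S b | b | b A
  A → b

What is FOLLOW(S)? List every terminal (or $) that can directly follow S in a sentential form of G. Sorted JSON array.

Compute FIRST by fixpoint:
round 1:
  A via A→b: +{b}
  S via S→b: +{b}
  FIRST[S]={b}  FIRST[A]={b}
round 2: (stable)
  FIRST[S]={b}  FIRST[A]={b}

Compute FOLLOW by fixpoint:
FOLLOW(S) := {$}
round 1:
  S→S b: FOLLOW(S) ⊇ FIRST(b) = {b}; new: +{b}
  S→b A: FOLLOW(A) ⊇ FOLLOW(S) ⊇ {$,b}; new: +{$,b}
  FOLLOW[S]={$,b}  FOLLOW[A]={$,b}
round 2: (stable)
  FOLLOW[S]={$,b}  FOLLOW[A]={$,b}

FOLLOW(S) = ["$", "b"]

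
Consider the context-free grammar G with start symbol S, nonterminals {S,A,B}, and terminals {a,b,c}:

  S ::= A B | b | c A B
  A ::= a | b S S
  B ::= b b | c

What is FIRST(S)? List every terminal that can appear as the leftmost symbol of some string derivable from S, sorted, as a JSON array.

Compute FIRST by fixpoint:
iter 1:
  A via A→a: +{a}
  A via A→b S S: +{b}
  B via B→b b: +{b}
  B via B→c: +{c}
  S via S→A B: +{a,b}
  S via S→c A B: +{c}
  S: {a,b,c}  A: {a,b}  B: {b,c}
iter 2: (no change)
  S: {a,b,c}  A: {a,b}  B: {b,c}

FIRST(S) = ["a", "b", "c"]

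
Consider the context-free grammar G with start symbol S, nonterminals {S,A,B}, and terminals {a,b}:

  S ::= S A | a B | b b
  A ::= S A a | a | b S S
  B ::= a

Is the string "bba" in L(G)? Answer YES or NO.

Convert to CNF:
  S -> S A | T0 B | T1 T1
  A -> S X2 | T1 X3 | a
  B -> a
  T0 -> a
  T1 -> b
  X2 -> A T0
  X3 -> S S

CYK fill:
  T[0,0] 'b' = {T1}  orig:{}
  T[1,1] 'b' = {T1}  orig:{}
  T[2,2] 'a' = {A,B,T0}  orig:{A,B}
  T[0,1] 'bb' = {S}
  T[1,2] 'ba' = ∅
  T[0,2] 'bba' = {S}

S ∈ T[0,2] ⇒ YES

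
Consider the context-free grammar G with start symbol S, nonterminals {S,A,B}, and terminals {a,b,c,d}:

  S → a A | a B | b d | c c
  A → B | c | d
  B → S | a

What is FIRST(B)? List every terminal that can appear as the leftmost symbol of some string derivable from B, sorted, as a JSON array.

Compute FIRST by fixpoint:
pass 1:
  A via A→c: +{c}
  A via A→d: +{d}
  B via B→a: +{a}
  S via S→a A: +{a}
  S via S→b d: +{b}
  S via S→c c: +{c}
  FIRST(S)={a,b,c}  FIRST(A)={c,d}  FIRST(B)={a}
pass 2:
  A via A→B: +{a}
  B via B→S: +{b,c}
  FIRST(S)={a,b,c}  FIRST(A)={a,c,d}  FIRST(B)={a,b,c}
pass 3:
  A via A→B: +{b}
  FIRST(S)={a,b,c}  FIRST(A)={a,b,c,d}  FIRST(B)={a,b,c}
pass 4: — fixpoint
  FIRST(S)={a,b,c}  FIRST(A)={a,b,c,d}  FIRST(B)={a,b,c}

FIRST(B) = ["a", "b", "c"]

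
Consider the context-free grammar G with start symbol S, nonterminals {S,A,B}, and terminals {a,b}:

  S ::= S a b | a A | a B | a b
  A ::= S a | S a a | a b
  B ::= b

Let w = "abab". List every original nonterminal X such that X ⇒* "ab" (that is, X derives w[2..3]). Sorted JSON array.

Convert to CNF:
  S -> S X3 | T0 A | T0 B | T0 T1
  A -> S T0 | S X2 | T0 T1
  B -> b
  T0 -> a
  T1 -> b
  X2 -> T0 T0
  X3 -> T0 T1

CYK table (by increasing span) — only the sub-triangle for w[2..3]:
  T[2,2] 'a' = {T0}  orig:{}
  T[3,3] 'b' = {B,T1}  orig:{B}
  T[2,3] 'ab' = {A,S,X3}  orig:{A,S}

Original NTs in T[2,3] deriving "ab": ["A", "S"]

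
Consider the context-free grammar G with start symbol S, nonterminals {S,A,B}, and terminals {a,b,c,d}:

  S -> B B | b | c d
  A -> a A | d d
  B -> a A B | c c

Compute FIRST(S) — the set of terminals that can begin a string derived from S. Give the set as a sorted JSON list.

FIRST iteration:
pass 1:
  A via A→a A: +{a}
  A via A→d d: +{d}
  B via B→a A B: +{a}
  B via B→c c: +{c}
  S via S→B B: +{a,c}
  S via S→b: +{b}
  FIRST(S)={a,b,c}  FIRST(A)={a,d}  FIRST(B)={a,c}
pass 2: (stable)
  FIRST(S)={a,b,c}  FIRST(A)={a,d}  FIRST(B)={a,c}

FIRST(S) = ["a", "b", "c"]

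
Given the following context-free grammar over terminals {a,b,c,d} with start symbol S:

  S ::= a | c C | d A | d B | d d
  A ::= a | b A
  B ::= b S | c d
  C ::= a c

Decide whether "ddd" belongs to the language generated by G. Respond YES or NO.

Convert to CNF:
  S -> T1 C | T2 A | T2 B | T2 T2 | a
  A -> T0 A | a
  B -> T0 S | T1 T2
  C -> T3 T1
  T0 -> b
  T1 -> c
  T2 -> d
  T3 -> a

Fill CYK table bottom-up:
  T[0,0] 'd' = {T2}  orig:{}
  T[1,1] 'd' = {T2}  orig:{}
  T[2,2] 'd' = {T2}  orig:{}
  T[0,1] 'dd' = {S}
  T[1,2] 'dd' = {S}
  T[0,2] 'ddd' = ∅

S ∉ T[0,2] ⇒ NO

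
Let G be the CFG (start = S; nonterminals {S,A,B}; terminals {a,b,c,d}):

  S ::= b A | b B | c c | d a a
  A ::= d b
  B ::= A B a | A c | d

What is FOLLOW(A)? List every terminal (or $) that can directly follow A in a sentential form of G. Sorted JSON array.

FIRST sets, iterate to fixpoint:
[1]
  A via A→d b: +{d}
  B via B→A B a: +{d}
  S via S→b A: +{b}
  S via S→c c: +{c}
  S via S→d a a: +{d}
  S: {b,c,d}  A: {d}  B: {d}
[2] (no change)
  S: {b,c,d}  A: {d}  B: {d}

Compute FOLLOW by fixpoint:
FOLLOW(S) := {$}
round 1:
  B→A B a: FOLLOW(A) ⊇ FIRST(B) = {d}; new: +{d}
  B→A B a: FOLLOW(B) ⊇ FIRST(a) = {a}; new: +{a}
  B→A c: FOLLOW(A) ⊇ FIRST(c) = {c}; new: +{c}
  S→b A: FOLLOW(A) ⊇ FOLLOW(S) ⊇ {$}; new: +{$}
  S→b B: FOLLOW(B) ⊇ FOLLOW(S) ⊇ {$}; new: +{$}
  FOLLOW(S)={$}  FOLLOW(A)={$,c,d}  FOLLOW(B)={$,a}
round 2: done
  FOLLOW(S)={$}  FOLLOW(A)={$,c,d}  FOLLOW(B)={$,a}

FOLLOW(A) = ["$", "c", "d"]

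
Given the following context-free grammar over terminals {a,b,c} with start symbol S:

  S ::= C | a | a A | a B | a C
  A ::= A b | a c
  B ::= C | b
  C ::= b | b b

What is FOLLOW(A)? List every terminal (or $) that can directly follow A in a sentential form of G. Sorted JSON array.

FIRST sets, iterate to fixpoint:
iter 1:
  A via A→a c: +{a}
  B via B→b: +{b}
  C via C→b: +{b}
  S via S→C: +{b}
  S via S→a: +{a}
  FIRST(S)={a,b}  FIRST(A)={a}  FIRST(B)={b}  FIRST(C)={b}
iter 2: — fixpoint
  FIRST(S)={a,b}  FIRST(A)={a}  FIRST(B)={b}  FIRST(C)={b}

FOLLOW sets:
FOLLOW(S) := {$}
iter 1:
  A→A b: FOLLOW(A) ⊇ FIRST(b) = {b}; new: +{b}
  S→C: FOLLOW(C) ⊇ FOLLOW(S) ⊇ {$}; new: +{$}
  S→a A: FOLLOW(A) ⊇ FOLLOW(S) ⊇ {$}; new: +{$}
  S→a B: FOLLOW(B) ⊇ FOLLOW(S) ⊇ {$}; new: +{$}
  FOLLOW(S)={$}  FOLLOW(A)={$,b}  FOLLOW(B)={$}  FOLLOW(C)={$}
iter 2: (stable)
  FOLLOW(S)={$}  FOLLOW(A)={$,b}  FOLLOW(B)={$}  FOLLOW(C)={$}

FOLLOW(A) = ["$", "b"]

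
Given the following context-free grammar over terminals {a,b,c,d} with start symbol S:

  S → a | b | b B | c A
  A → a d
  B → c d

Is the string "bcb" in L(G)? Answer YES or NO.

Convert to CNF:
  S -> T2 A | T3 B | a | b
  A -> T0 T1
  B -> T2 T1
  T0 -> a
  T1 -> d
  T2 -> c
  T3 -> b

Fill CYK table bottom-up:
  [0..0]={S,T3}  "b"  orig:{S}
  [1..1]={T2}  "c"  orig:{}
  [2..2]={S,T3}  "b"  orig:{S}
  [0..1]=∅  "bc"
  [1..2]=∅  "cb"
  [0..2]=∅  "bcb"

S ∉ T[0,2] ⇒ NO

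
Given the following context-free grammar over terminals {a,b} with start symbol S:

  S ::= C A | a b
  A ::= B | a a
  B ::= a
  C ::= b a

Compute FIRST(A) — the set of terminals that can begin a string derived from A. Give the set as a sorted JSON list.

FIRST sets, iterate to fixpoint:
[1]
  A via A→a a: +{a}
  B via B→a: +{a}
  C via C→b a: +{b}
  S via S→C A: +{b}
  S via S→a b: +{a}
  FIRST[S]={a,b}  FIRST[A]={a}  FIRST[B]={a}  FIRST[C]={b}
[2] done
  FIRST[S]={a,b}  FIRST[A]={a}  FIRST[B]={a}  FIRST[C]={b}

FIRST(A) = ["a"]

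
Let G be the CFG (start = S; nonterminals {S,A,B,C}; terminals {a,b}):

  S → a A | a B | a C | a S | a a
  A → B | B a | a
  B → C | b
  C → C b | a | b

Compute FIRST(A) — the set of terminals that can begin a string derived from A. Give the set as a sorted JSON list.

Compute FIRST by fixpoint:
pass 1:
  A via A→a: +{a}
  B via B→b: +{b}
  C via C→a: +{a}
  C via C→b: +{b}
  S via S→a A: +{a}
  S: {a}  A: {a}  B: {b}  C: {a,b}
pass 2:
  A via A→B: +{b}
  B via B→C: +{a}
  S: {a}  A: {a,b}  B: {a,b}  C: {a,b}
pass 3: (no change)
  S: {a}  A: {a,b}  B: {a,b}  C: {a,b}

FIRST(A) = ["a", "b"]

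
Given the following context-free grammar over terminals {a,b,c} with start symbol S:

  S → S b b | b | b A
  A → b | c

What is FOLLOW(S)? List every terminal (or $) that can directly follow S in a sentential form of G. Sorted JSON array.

Compute FIRST by fixpoint:
iter 1:
  A via A→b: +{b}
  A via A→c: +{c}
  S via S→b: +{b}
  S: {b}  A: {b,c}
iter 2: (no change)
  S: {b}  A: {b,c}

Compute FOLLOW by fixpoint:
seed FOLLOW(S) with $
[1]
  S→S b b: FOLLOW(S) ⊇ FIRST(b) = {b}; new: +{b}
  S→b A: FOLLOW(A) ⊇ FOLLOW(S) ⊇ {$,b}; new: +{$,b}
  S: {$,b}  A: {$,b}
[2] done
  S: {$,b}  A: {$,b}

FOLLOW(S) = ["$", "b"]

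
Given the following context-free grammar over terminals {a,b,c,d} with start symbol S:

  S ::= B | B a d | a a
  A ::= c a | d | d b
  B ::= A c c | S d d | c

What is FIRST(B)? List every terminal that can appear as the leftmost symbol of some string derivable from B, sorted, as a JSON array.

Compute FIRST by fixpoint:
iter 1:
  A via A→c a: +{c}
  A via A→d: +{d}
  B via B→A c c: +{c,d}
  S via S→B: +{c,d}
  S via S→a a: +{a}
  S: {a,c,d}  A: {c,d}  B: {c,d}
iter 2:
  B via B→S d d: +{a}
  S: {a,c,d}  A: {c,d}  B: {a,c,d}
iter 3: (stable)
  S: {a,c,d}  A: {c,d}  B: {a,c,d}

FIRST(B) = ["a", "c", "d"]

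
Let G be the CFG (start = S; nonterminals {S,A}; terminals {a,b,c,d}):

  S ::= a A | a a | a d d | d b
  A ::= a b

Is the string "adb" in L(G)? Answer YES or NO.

Convert to CNF:
  S -> T0 A | T0 T0 | T0 X3 | T2 T1
  A -> T0 T1
  T0 -> a
  T1 -> b
  T2 -> d
  X3 -> T2 T2

CYK table (by increasing span):
  cell(0,0) a: {T0}  orig:{}
  cell(1,1) d: {T2}  orig:{}
  cell(2,2) b: {T1}  orig:{}
  cell(0,1) ad: ∅
  cell(1,2) db: {S}
  cell(0,2) adb: ∅

S ∉ T[0,2] ⇒ NO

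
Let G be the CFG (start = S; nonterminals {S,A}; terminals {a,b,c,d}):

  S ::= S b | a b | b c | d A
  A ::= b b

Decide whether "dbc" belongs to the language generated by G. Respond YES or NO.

CNF form of G:
  S -> S T0 | T0 T2 | T1 T0 | T3 A
  A -> T0 T0
  T0 -> b
  T1 -> a
  T2 -> c
  T3 -> d

Fill CYK table bottom-up:
  T[0,0] 'd' = {T3}  orig:{}
  T[1,1] 'b' = {T0}  orig:{}
  T[2,2] 'c' = {T2}  orig:{}
  T[0,1] 'db' = ∅
  T[1,2] 'bc' = {S}
  T[0,2] 'dbc' = ∅

S ∉ T[0,2] ⇒ NO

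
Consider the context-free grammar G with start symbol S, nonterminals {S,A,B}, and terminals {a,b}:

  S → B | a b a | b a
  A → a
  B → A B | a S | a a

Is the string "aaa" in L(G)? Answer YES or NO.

CNF form of G:
  S -> A B | T0 S | T0 T0 | T0 X2 | T1 T0
  A -> a
  B -> A B | T0 S | T0 T0
  T0 -> a
  T1 -> b
  X2 -> T1 T0

Fill CYK table bottom-up:
  cell(0,0) a: {A,T0}  orig:{A}
  cell(1,1) a: {A,T0}  orig:{A}
  cell(2,2) a: {A,T0}  orig:{A}
  cell(0,1) aa: {B,S}
  cell(1,2) aa: {B,S}
  cell(0,2) aaa: {B,S}

S ∈ T[0,2] ⇒ YES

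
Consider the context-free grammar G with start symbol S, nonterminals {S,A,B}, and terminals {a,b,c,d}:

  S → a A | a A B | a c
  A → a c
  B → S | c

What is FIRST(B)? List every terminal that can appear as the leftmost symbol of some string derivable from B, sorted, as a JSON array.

FIRST sets, iterate to fixpoint:
pass 1:
  A via A→a c: +{a}
  B via B→c: +{c}
  S via S→a A: +{a}
  FIRST(S)={a}  FIRST(A)={a}  FIRST(B)={c}
pass 2:
  B via B→S: +{a}
  FIRST(S)={a}  FIRST(A)={a}  FIRST(B)={a,c}
pass 3: (no change)
  FIRST(S)={a}  FIRST(A)={a}  FIRST(B)={a,c}

FIRST(B) = ["a", "c"]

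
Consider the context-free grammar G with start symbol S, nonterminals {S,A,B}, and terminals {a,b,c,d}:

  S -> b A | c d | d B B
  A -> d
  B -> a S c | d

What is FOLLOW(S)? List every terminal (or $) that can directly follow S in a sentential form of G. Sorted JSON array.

FIRST sets, iterate to fixpoint:
pass 1:
  A via A→d: +{d}
  B via B→a S c: +{a}
  B via B→d: +{d}
  S via S→b A: +{b}
  S via S→c d: +{c}
  S via S→d B B: +{d}
  FIRST(S)={b,c,d}  FIRST(A)={d}  FIRST(B)={a,d}
pass 2: — fixpoint
  FIRST(S)={b,c,d}  FIRST(A)={d}  FIRST(B)={a,d}

Compute FOLLOW by fixpoint:
seed FOLLOW(S) with $
[1]
  B→a S c: FOLLOW(S) ⊇ FIRST(c) = {c}; new: +{c}
  S→b A: FOLLOW(A) ⊇ FOLLOW(S) ⊇ {$,c}; new: +{$,c}
  S→d B B: FOLLOW(B) ⊇ FIRST(B) = {a,d}; new: +{a,d}
  S→d B B: FOLLOW(B) ⊇ FOLLOW(S) ⊇ {$,c}; new: +{$,c}
  FOLLOW[S]={$,c}  FOLLOW[A]={$,c}  FOLLOW[B]={$,a,c,d}
[2] (stable)
  FOLLOW[S]={$,c}  FOLLOW[A]={$,c}  FOLLOW[B]={$,a,c,d}

FOLLOW(S) = ["$", "c"]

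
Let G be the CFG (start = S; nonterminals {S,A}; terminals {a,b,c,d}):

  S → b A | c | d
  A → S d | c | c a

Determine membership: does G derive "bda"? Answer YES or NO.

CNF form of G:
  S -> T3 A | c | d
  A -> S T0 | T1 T2 | c
  T0 -> d
  T1 -> c
  T2 -> a
  T3 -> b

Fill CYK table bottom-up:
  cell(0,0) b: {T3}  orig:{}
  cell(1,1) d: {S,T0}  orig:{S}
  cell(2,2) a: {T2}  orig:{}
  cell(0,1) bd: ∅
  cell(1,2) da: ∅
  cell(0,2) bda: ∅

S ∉ T[0,2] ⇒ NO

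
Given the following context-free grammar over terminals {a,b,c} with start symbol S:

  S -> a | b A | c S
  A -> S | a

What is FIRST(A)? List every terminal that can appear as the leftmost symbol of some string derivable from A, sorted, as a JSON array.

FIRST sets, iterate to fixpoint:
pass 1:
  A via A→a: +{a}
  S via S→a: +{a}
  S via S→b A: +{b}
  S via S→c S: +{c}
  FIRST(S)={a,b,c}  FIRST(A)={a}
pass 2:
  A via A→S: +{b,c}
  FIRST(S)={a,b,c}  FIRST(A)={a,b,c}
pass 3: — fixpoint
  FIRST(S)={a,b,c}  FIRST(A)={a,b,c}

FIRST(A) = ["a", "b", "c"]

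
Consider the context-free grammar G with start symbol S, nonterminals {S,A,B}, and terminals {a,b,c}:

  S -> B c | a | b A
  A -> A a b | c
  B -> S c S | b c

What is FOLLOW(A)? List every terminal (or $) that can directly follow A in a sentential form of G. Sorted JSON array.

FIRST sets, iterate to fixpoint:
[1]
  A via A→c: +{c}
  B via B→b c: +{b}
  S via S→B c: +{b}
  S via S→a: +{a}
  S: {a,b}  A: {c}  B: {b}
[2]
  B via B→S c S: +{a}
  S: {a,b}  A: {c}  B: {a,b}
[3] (stable)
  S: {a,b}  A: {c}  B: {a,b}

Compute FOLLOW by fixpoint:
initialize: $ ∈ FOLLOW(S)
pass 1:
  A→A a b: FOLLOW(A) ⊇ FIRST(a) = {a}; new: +{a}
  B→S c S: FOLLOW(S) ⊇ FIRST(c) = {c}; new: +{c}
  S→B c: FOLLOW(B) ⊇ FIRST(c) = {c}; new: +{c}
  S→b A: FOLLOW(A) ⊇ FOLLOW(S) ⊇ {$,c}; new: +{$,c}
  S: {$,c}  A: {$,a,c}  B: {c}
pass 2: done
  S: {$,c}  A: {$,a,c}  B: {c}

FOLLOW(A) = ["$", "a", "c"]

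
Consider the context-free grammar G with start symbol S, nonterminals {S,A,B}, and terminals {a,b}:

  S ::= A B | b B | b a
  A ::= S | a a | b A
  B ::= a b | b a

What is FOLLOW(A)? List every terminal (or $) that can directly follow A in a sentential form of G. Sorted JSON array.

Compute FIRST by fixpoint:
iter 1:
  A via A→a a: +{a}
  A via A→b A: +{b}
  B via B→a b: +{a}
  B via B→b a: +{b}
  S via S→A B: +{a,b}
  S: {a,b}  A: {a,b}  B: {a,b}
iter 2: (stable)
  S: {a,b}  A: {a,b}  B: {a,b}

FOLLOW sets:
initialize: $ ∈ FOLLOW(S)
[1]
  S→A B: FOLLOW(A) ⊇ FIRST(B) = {a,b}; new: +{a,b}
  S→A B: FOLLOW(B) ⊇ FOLLOW(S) ⊇ {$}; new: +{$}
  S: {$}  A: {a,b}  B: {$}
[2]
  A→S: FOLLOW(S) ⊇ FOLLOW(A) ⊇ {a,b}; new: +{a,b}
  S→A B: FOLLOW(B) ⊇ FOLLOW(S) ⊇ {$,a,b}; new: +{a,b}
  S: {$,a,b}  A: {a,b}  B: {$,a,b}
[3] (stable)
  S: {$,a,b}  A: {a,b}  B: {$,a,b}

FOLLOW(A) = ["a", "b"]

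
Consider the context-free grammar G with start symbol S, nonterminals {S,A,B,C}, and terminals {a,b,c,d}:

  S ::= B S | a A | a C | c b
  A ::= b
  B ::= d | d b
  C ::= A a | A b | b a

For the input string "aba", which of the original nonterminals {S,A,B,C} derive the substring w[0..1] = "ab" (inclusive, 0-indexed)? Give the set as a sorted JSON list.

Convert to CNF:
  S -> B S | T2 A | T2 C | T3 T1
  A -> b
  B -> T0 T1 | d
  C -> A T1 | A T2 | T1 T2
  T0 -> d
  T1 -> b
  T2 -> a
  T3 -> c

Fill CYK table bottom-up — only the sub-triangle for w[0..1]:
  cell(0,0) a: {T2}  orig:{}
  cell(1,1) b: {A,T1}  orig:{A}
  cell(0,1) ab: {S}

Original NTs in T[0,1] deriving "ab": ["S"]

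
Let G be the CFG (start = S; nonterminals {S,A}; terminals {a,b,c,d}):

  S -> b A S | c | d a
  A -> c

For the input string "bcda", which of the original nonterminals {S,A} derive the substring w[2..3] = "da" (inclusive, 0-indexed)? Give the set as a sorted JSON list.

CNF form of G:
  S -> T0 X3 | T1 T2 | c
  A -> c
  T0 -> b
  T1 -> d
  T2 -> a
  X3 -> A S

CYK fill — only the sub-triangle for w[2..3]:
  [2..2]={T1}  "d"  orig:{}
  [3..3]={T2}  "a"  orig:{}
  [2..3]={S}  "da"

Original NTs in T[2,3] deriving "da": ["S"]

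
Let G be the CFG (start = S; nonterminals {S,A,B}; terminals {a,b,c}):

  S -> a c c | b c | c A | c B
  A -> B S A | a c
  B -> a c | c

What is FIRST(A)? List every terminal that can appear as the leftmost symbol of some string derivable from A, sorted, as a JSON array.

Compute FIRST by fixpoint:
[1]
  A via A→a c: +{a}
  B via B→a c: +{a}
  B via B→c: +{c}
  S via S→a c c: +{a}
  S via S→b c: +{b}
  S via S→c A: +{c}
  S: {a,b,c}  A: {a}  B: {a,c}
[2]
  A via A→B S A: +{c}
  S: {a,b,c}  A: {a,c}  B: {a,c}
[3] — fixpoint
  S: {a,b,c}  A: {a,c}  B: {a,c}

FIRST(A) = ["a", "c"]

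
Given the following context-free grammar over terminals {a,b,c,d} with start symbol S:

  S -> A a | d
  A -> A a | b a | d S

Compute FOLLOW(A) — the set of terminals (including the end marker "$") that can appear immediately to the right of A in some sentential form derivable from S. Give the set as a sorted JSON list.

Compute FIRST by fixpoint:
pass 1:
  A via A→b a: +{b}
  A via A→d S: +{d}
  S via S→A a: +{b,d}
  FIRST(S)={b,d}  FIRST(A)={b,d}
pass 2: done
  FIRST(S)={b,d}  FIRST(A)={b,d}

Compute FOLLOW by fixpoint:
initialize: $ ∈ FOLLOW(S)
pass 1:
  A→A a: FOLLOW(A) ⊇ FIRST(a) = {a}; new: +{a}
  A→d S: FOLLOW(S) ⊇ FOLLOW(A) ⊇ {a}; new: +{a}
  S: {$,a}  A: {a}
pass 2: (no change)
  S: {$,a}  A: {a}

FOLLOW(A) = ["a"]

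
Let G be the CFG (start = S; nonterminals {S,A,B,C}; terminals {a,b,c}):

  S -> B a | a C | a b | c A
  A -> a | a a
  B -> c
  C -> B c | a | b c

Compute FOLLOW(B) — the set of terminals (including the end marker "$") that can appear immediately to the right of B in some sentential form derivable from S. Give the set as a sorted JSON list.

FIRST sets, iterate to fixpoint:
pass 1:
  A via A→a: +{a}
  B via B→c: +{c}
  C via C→B c: +{c}
  C via C→a: +{a}
  C via C→b c: +{b}
  S via S→B a: +{c}
  S via S→a C: +{a}
  FIRST[S]={a,c}  FIRST[A]={a}  FIRST[B]={c}  FIRST[C]={a,b,c}
pass 2: — fixpoint
  FIRST[S]={a,c}  FIRST[A]={a}  FIRST[B]={c}  FIRST[C]={a,b,c}

Compute FOLLOW by fixpoint:
seed FOLLOW(S) with $
pass 1:
  C→B c: FOLLOW(B) ⊇ FIRST(c) = {c}; new: +{c}
  S→B a: FOLLOW(B) ⊇ FIRST(a) = {a}; new: +{a}
  S→a C: FOLLOW(C) ⊇ FOLLOW(S) ⊇ {$}; new: +{$}
  S→c A: FOLLOW(A) ⊇ FOLLOW(S) ⊇ {$}; new: +{$}
  FOLLOW(S)={$}  FOLLOW(A)={$}  FOLLOW(B)={a,c}  FOLLOW(C)={$}
pass 2: (stable)
  FOLLOW(S)={$}  FOLLOW(A)={$}  FOLLOW(B)={a,c}  FOLLOW(C)={$}

FOLLOW(B) = ["a", "c"]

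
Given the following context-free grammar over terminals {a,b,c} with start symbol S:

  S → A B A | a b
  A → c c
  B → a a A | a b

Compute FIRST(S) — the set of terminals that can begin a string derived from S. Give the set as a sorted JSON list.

FIRST iteration:
[1]
  A via A→c c: +{c}
  B via B→a a A: +{a}
  S via S→A B A: +{c}
  S via S→a b: +{a}
  FIRST[S]={a,c}  FIRST[A]={c}  FIRST[B]={a}
[2] — fixpoint
  FIRST[S]={a,c}  FIRST[A]={c}  FIRST[B]={a}

FIRST(S) = ["a", "c"]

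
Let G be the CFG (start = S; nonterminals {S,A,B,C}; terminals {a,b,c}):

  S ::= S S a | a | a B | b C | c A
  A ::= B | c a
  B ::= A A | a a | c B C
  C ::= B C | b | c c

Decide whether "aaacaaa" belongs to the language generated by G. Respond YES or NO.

Convert to CNF:
  S -> S X5 | T0 B | T1 A | T2 C | a
  A -> A A | T0 T0 | T1 T0 | T1 X3
  B -> A A | T0 T0 | T1 X4
  C -> B C | T1 T1 | b
  T0 -> a
  T1 -> c
  T2 -> b
  X3 -> B C
  X4 -> B C
  X5 -> S T0

Fill CYK table bottom-up:
  [0..0]={S,T0}  "a"  orig:{S}
  [1..1]={S,T0}  "a"  orig:{S}
  [2..2]={S,T0}  "a"  orig:{S}
  [3..3]={T1}  "c"  orig:{}
  [4..4]={S,T0}  "a"  orig:{S}
  [5..5]={S,T0}  "a"  orig:{S}
  [6..6]={S,T0}  "a"  orig:{S}
  [0..1]={A,B,X5}  "aa"  orig:{A,B}
  [1..2]={A,B,X5}  "aa"  orig:{A,B}
  [2..3]=∅  "ac"
  [3..4]={A}  "ca"
  [4..5]={A,B,X5}  "aa"  orig:{A,B}
  [5..6]={A,B,X5}  "aa"  orig:{A,B}
  [0..2]={S}  "aaa"
  [1..3]=∅  "aac"
  [2..4]=∅  "aca"
  [3..5]={S}  "caa"
  [4..6]={S}  "aaa"
  [0..3]=∅  "aaac"
  [1..4]={A,B}  "aaca"
  [2..5]=∅  "acaa"
  [3..6]={A,B,X5}  "caaa"  orig:{A,B}
  [0..4]={S}  "aaaca"
  [1..5]=∅  "aacaa"
  [2..6]={S}  "acaaa"
  [0..5]={X5}  "aaacaa"  orig:{}
  [1..6]={A,B}  "aacaaa"
  [0..6]={S}  "aaacaaa"

S ∈ T[0,6] ⇒ YES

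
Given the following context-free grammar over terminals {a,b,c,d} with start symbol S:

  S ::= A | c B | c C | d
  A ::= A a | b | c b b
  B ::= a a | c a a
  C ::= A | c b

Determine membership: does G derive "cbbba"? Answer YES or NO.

Convert to CNF:
  S -> A T0 | T1 B | T1 C | T1 X6 | b | d
  A -> A T0 | T1 X3 | b
  B -> T0 T0 | T1 X4
  C -> A T0 | T1 T2 | T1 X5 | b
  T0 -> a
  T1 -> c
  T2 -> b
  X3 -> T2 T2
  X4 -> T0 T0
  X5 -> T2 T2
  X6 -> T2 T2

CYK table (by increasing span):
  T[0,0] 'c' = {T1}  orig:{}
  T[1,1] 'b' = {A,C,S,T2}  orig:{A,C,S}
  T[2,2] 'b' = {A,C,S,T2}  orig:{A,C,S}
  T[3,3] 'b' = {A,C,S,T2}  orig:{A,C,S}
  T[4,4] 'a' = {T0}  orig:{}
  T[0,1] 'cb' = {C,S}
  T[1,2] 'bb' = {X3,X5,X6}  orig:{}
  T[2,3] 'bb' = {X3,X5,X6}  orig:{}
  T[3,4] 'ba' = {A,C,S}
  T[0,2] 'cbb' = {A,C,S}
  T[1,3] 'bbb' = ∅
  T[2,4] 'bba' = ∅
  T[0,3] 'cbbb' = ∅
  T[1,4] 'bbba' = ∅
  T[0,4] 'cbbba' = ∅

S ∉ T[0,4] ⇒ NO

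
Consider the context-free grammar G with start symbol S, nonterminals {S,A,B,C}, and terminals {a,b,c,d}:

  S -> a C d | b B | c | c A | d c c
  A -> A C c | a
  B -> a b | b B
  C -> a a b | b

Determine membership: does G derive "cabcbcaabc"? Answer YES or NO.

Convert to CNF:
  S -> T0 A | T1 X6 | T2 B | T3 X7 | c
  A -> A X4 | a
  B -> T1 T2 | T2 B
  C -> T1 X5 | b
  T0 -> c
  T1 -> a
  T2 -> b
  T3 -> d
  X4 -> C T0
  X5 -> T1 T2
  X6 -> C T3
  X7 -> T0 T0

Fill CYK table bottom-up:
  [0..0]={S,T0}  "c"  orig:{S}
  [1..1]={A,T1}  "a"  orig:{A}
  [2..2]={C,T2}  "b"  orig:{C}
  [3..3]={S,T0}  "c"  orig:{S}
  [4..4]={C,T2}  "b"  orig:{C}
  [5..5]={S,T0}  "c"  orig:{S}
  [6..6]={A,T1}  "a"  orig:{A}
  [7..7]={A,T1}  "a"  orig:{A}
  [8..8]={C,T2}  "b"  orig:{C}
  [9..9]={S,T0}  "c"  orig:{S}
  [0..1]={S}  "ca"
  [1..2]={B,X5}  "ab"  orig:{B}
  [2..3]={X4}  "bc"  orig:{}
  [3..4]=∅  "cb"
  [4..5]={X4}  "bc"  orig:{}
  [5..6]={S}  "ca"
  [6..7]=∅  "aa"
  [7..8]={B,X5}  "ab"  orig:{B}
  [8..9]={X4}  "bc"  orig:{}
  [0..2]=∅  "cab"
  [1..3]={A}  "abc"
  [2..4]=∅  "bcb"
  [3..5]=∅  "cbc"
  [4..6]=∅  "bca"
  [5..7]=∅  "caa"
  [6..8]={C}  "aab"
  [7..9]={A}  "abc"
  [0..3]={S}  "cabc"
  [1..4]=∅  "abcb"
  [2..5]=∅  "bcbc"
  [3..6]=∅  "cbca"
  [4..7]=∅  "bcaa"
  [5..8]=∅  "caab"
  [6..9]={X4}  "aabc"  orig:{}
  [0..4]=∅  "cabcb"
  [1..5]={A}  "abcbc"
  [2..6]=∅  "bcbca"
  [3..7]=∅  "cbcaa"
  [4..8]=∅  "bcaab"
  [5..9]=∅  "caabc"
  [0..5]={S}  "cabcbc"
  [1..6]=∅  "abcbca"
  [2..7]=∅  "bcbcaa"
  [3..8]=∅  "cbcaab"
  [4..9]=∅  "bcaabc"
  [0..6]=∅  "cabcbca"
  [1..7]=∅  "abcbcaa"
  [2..8]=∅  "bcbcaab"
  [3..9]=∅  "cbcaabc"
  [0..7]=∅  "cabcbcaa"
  [1..8]=∅  "abcbcaab"
  [2..9]=∅  "bcbcaabc"
  [0..8]=∅  "cabcbcaab"
  [1..9]={A}  "abcbcaabc"
  [0..9]={S}  "cabcbcaabc"

S ∈ T[0,9] ⇒ YES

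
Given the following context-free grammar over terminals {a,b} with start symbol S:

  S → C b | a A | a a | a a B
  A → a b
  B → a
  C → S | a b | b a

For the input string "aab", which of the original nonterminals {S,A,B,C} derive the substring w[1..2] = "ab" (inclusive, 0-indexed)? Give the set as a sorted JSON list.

CNF form of G:
  S -> C T1 | T0 A | T0 T0 | T0 X3
  A -> T0 T1
  B -> a
  C -> C T1 | T0 A | T0 T0 | T0 T1 | T0 X2 | T1 T0
  T0 -> a
  T1 -> b
  X2 -> T0 B
  X3 -> T0 B

Fill CYK table bottom-up, restricted to cells inside w[1..2]:
  T[1,1] 'a' = {B,T0}  orig:{B}
  T[2,2] 'b' = {T1}  orig:{}
  T[1,2] 'ab' = {A,C}

Original NTs in T[1,2] deriving "ab": ["A", "C"]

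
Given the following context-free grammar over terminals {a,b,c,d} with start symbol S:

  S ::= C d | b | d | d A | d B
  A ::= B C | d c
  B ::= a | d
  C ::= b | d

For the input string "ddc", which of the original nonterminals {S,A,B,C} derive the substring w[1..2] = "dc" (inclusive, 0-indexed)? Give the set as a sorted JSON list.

Convert to CNF:
  S -> C T0 | T0 A | T0 B | b | d
  A -> B C | T0 T1
  B -> a | d
  C -> b | d
  T0 -> d
  T1 -> c

Fill CYK table bottom-up (cells [i..j] with 1 ≤ i ≤ j ≤ 2 only):
  cell(1,1) d: {B,C,S,T0}  orig:{B,C,S}
  cell(2,2) c: {T1}  orig:{}
  cell(1,2) dc: {A}

Original NTs in T[1,2] deriving "dc": ["A"]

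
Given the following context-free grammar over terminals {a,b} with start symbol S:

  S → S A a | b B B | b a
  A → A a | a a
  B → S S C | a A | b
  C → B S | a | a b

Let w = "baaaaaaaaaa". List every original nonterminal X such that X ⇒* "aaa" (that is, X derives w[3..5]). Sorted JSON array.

Convert to CNF:
  S -> S X3 | T1 T0 | T1 X4
  A -> A T0 | T0 T0
  B -> S X2 | T0 A | b
  C -> B S | T0 T1 | a
  T0 -> a
  T1 -> b
  X2 -> S C
  X3 -> A T0
  X4 -> B B

Fill CYK table bottom-up — only the sub-triangle for w[3..5]:
  cell(3,3) a: {C,T0}  orig:{C}
  cell(4,4) a: {C,T0}  orig:{C}
  cell(5,5) a: {C,T0}  orig:{C}
  cell(3,4) aa: {A}
  cell(4,5) aa: {A}
  cell(3,5) aaa: {A,B,X3}  orig:{A,B}

Original NTs in T[3,5] deriving "aaa": ["A", "B"]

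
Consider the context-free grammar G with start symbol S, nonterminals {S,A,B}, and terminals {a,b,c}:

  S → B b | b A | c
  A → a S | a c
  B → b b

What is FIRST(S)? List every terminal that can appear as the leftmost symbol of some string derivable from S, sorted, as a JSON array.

FIRST iteration:
[1]
  A via A→a S: +{a}
  B via B→b b: +{b}
  S via S→B b: +{b}
  S via S→c: +{c}
  FIRST(S)={b,c}  FIRST(A)={a}  FIRST(B)={b}
[2] (stable)
  FIRST(S)={b,c}  FIRST(A)={a}  FIRST(B)={b}

FIRST(S) = ["b", "c"]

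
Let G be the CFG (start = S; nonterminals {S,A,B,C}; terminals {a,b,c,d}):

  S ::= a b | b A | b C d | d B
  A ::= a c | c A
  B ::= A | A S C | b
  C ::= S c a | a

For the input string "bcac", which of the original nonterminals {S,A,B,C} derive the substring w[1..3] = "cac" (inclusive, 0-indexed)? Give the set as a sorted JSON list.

CNF form of G:
  S -> T0 T2 | T2 A | T2 X6 | T3 B
  A -> T0 T1 | T1 A
  B -> A X4 | T0 T1 | T1 A | b
  C -> S X5 | a
  T0 -> a
  T1 -> c
  T2 -> b
  T3 -> d
  X4 -> S C
  X5 -> T1 T0
  X6 -> C T3

CYK fill (cells [i..j] with 1 ≤ i ≤ j ≤ 3 only):
  [1..1]={T1}  "c"  orig:{}
  [2..2]={C,T0}  "a"  orig:{C}
  [3..3]={T1}  "c"  orig:{}
  [1..2]={X5}  "ca"  orig:{}
  [2..3]={A,B}  "ac"
  [1..3]={A,B}  "cac"

Original NTs in T[1,3] deriving "cac": ["A", "B"]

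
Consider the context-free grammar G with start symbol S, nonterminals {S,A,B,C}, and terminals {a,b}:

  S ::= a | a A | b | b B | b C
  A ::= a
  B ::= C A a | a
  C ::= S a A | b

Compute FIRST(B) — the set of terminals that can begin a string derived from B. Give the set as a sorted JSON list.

Compute FIRST by fixpoint:
[1]
  A via A→a: +{a}
  B via B→a: +{a}
  C via C→b: +{b}
  S via S→a: +{a}
  S via S→b: +{b}
  FIRST[S]={a,b}  FIRST[A]={a}  FIRST[B]={a}  FIRST[C]={b}
[2]
  B via B→C A a: +{b}
  C via C→S a A: +{a}
  FIRST[S]={a,b}  FIRST[A]={a}  FIRST[B]={a,b}  FIRST[C]={a,b}
[3] (no change)
  FIRST[S]={a,b}  FIRST[A]={a}  FIRST[B]={a,b}  FIRST[C]={a,b}

FIRST(B) = ["a", "b"]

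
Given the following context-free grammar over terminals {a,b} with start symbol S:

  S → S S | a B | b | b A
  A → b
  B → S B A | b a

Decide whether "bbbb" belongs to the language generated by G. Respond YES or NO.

CNF form of G:
  S -> S S | T0 A | T1 B | b
  A -> b
  B -> S X2 | T0 T1
  T0 -> b
  T1 -> a
  X2 -> B A

CYK fill:
  [0..0]={A,S,T0}  "b"  orig:{A,S}
  [1..1]={A,S,T0}  "b"  orig:{A,S}
  [2..2]={A,S,T0}  "b"  orig:{A,S}
  [3..3]={A,S,T0}  "b"  orig:{A,S}
  [0..1]={S}  "bb"
  [1..2]={S}  "bb"
  [2..3]={S}  "bb"
  [0..2]={S}  "bbb"
  [1..3]={S}  "bbb"
  [0..3]={S}  "bbbb"

S ∈ T[0,3] ⇒ YES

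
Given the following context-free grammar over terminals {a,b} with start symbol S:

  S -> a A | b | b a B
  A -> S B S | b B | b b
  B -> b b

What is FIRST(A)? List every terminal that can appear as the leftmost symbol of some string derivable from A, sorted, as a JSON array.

FIRST sets, iterate to fixpoint:
round 1:
  A via A→b B: +{b}
  B via B→b b: +{b}
  S via S→a A: +{a}
  S via S→b: +{b}
  FIRST(S)={a,b}  FIRST(A)={b}  FIRST(B)={b}
round 2:
  A via A→S B S: +{a}
  FIRST(S)={a,b}  FIRST(A)={a,b}  FIRST(B)={b}
round 3: (stable)
  FIRST(S)={a,b}  FIRST(A)={a,b}  FIRST(B)={b}

FIRST(A) = ["a", "b"]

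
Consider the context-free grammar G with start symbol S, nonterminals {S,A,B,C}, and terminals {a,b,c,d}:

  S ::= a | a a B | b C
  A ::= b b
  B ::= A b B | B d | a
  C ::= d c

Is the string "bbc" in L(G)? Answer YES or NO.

CNF form of G:
  S -> T0 C | T3 X5 | a
  A -> T0 T0
  B -> A X4 | B T1 | a
  C -> T1 T2
  T0 -> b
  T1 -> d
  T2 -> c
  T3 -> a
  X4 -> T0 B
  X5 -> T3 B

CYK fill:
  [0..0]={T0}  "b"  orig:{}
  [1..1]={T0}  "b"  orig:{}
  [2..2]={T2}  "c"  orig:{}
  [0..1]={A}  "bb"
  [1..2]=∅  "bc"
  [0..2]=∅  "bbc"

S ∉ T[0,2] ⇒ NO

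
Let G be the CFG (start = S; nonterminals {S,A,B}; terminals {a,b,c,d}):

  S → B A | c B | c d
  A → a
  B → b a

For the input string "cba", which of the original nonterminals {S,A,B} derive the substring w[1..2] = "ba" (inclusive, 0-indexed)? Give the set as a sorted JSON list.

Convert to CNF:
  S -> B A | T2 B | T2 T3
  A -> a
  B -> T0 T1
  T0 -> b
  T1 -> a
  T2 -> c
  T3 -> d

Fill CYK table bottom-up — only the sub-triangle for w[1..2]:
  T[1,1] 'b' = {T0}  orig:{}
  T[2,2] 'a' = {A,T1}  orig:{A}
  T[1,2] 'ba' = {B}

Original NTs in T[1,2] deriving "ba": ["B"]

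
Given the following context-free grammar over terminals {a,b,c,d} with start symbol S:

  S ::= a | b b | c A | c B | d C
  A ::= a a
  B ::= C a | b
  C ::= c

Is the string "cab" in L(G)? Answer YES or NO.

CNF form of G:
  S -> T1 T1 | T2 A | T2 B | T3 C | a
  A -> T0 T0
  B -> C T0 | b
  C -> c
  T0 -> a
  T1 -> b
  T2 -> c
  T3 -> d

CYK table (by increasing span):
  T[0,0] 'c' = {C,T2}  orig:{C}
  T[1,1] 'a' = {S,T0}  orig:{S}
  T[2,2] 'b' = {B,T1}  orig:{B}
  T[0,1] 'ca' = {B}
  T[1,2] 'ab' = ∅
  T[0,2] 'cab' = ∅

S ∉ T[0,2] ⇒ NO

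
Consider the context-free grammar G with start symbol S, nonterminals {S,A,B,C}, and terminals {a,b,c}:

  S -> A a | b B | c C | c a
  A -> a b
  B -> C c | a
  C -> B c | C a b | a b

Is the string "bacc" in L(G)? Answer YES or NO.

CNF form of G:
  S -> A T0 | T1 B | T2 C | T2 T0
  A -> T0 T1
  B -> C T2 | a
  C -> B T2 | C X3 | T0 T1
  T0 -> a
  T1 -> b
  T2 -> c
  X3 -> T0 T1

CYK table (by increasing span):
  T[0,0] 'b' = {T1}  orig:{}
  T[1,1] 'a' = {B,T0}  orig:{B}
  T[2,2] 'c' = {T2}  orig:{}
  T[3,3] 'c' = {T2}  orig:{}
  T[0,1] 'ba' = {S}
  T[1,2] 'ac' = {C}
  T[2,3] 'cc' = ∅
  T[0,2] 'bac' = ∅
  T[1,3] 'acc' = {B}
  T[0,3] 'bacc' = {S}

S ∈ T[0,3] ⇒ YES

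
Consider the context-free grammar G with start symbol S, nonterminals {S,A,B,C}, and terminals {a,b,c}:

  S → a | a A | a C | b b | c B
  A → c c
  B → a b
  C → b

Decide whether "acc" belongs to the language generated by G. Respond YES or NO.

Convert to CNF:
  S -> T0 B | T1 A | T1 C | T2 T2 | a
  A -> T0 T0
  B -> T1 T2
  C -> b
  T0 -> c
  T1 -> a
  T2 -> b

CYK table (by increasing span):
  cell(0,0) a: {S,T1}  orig:{S}
  cell(1,1) c: {T0}  orig:{}
  cell(2,2) c: {T0}  orig:{}
  cell(0,1) ac: ∅
  cell(1,2) cc: {A}
  cell(0,2) acc: {S}

S ∈ T[0,2] ⇒ YES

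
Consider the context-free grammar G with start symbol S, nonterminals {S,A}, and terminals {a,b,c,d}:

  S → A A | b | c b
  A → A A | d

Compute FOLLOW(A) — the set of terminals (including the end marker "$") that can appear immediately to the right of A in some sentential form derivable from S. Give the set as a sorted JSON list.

FIRST sets, iterate to fixpoint:
round 1:
  A via A→d: +{d}
  S via S→A A: +{d}
  S via S→b: +{b}
  S via S→c b: +{c}
  FIRST(S)={b,c,d}  FIRST(A)={d}
round 2: (stable)
  FIRST(S)={b,c,d}  FIRST(A)={d}

FOLLOW sets:
seed FOLLOW(S) with $
pass 1:
  A→A A: FOLLOW(A) ⊇ FIRST(A) = {d}; new: +{d}
  S→A A: FOLLOW(A) ⊇ FOLLOW(S) ⊇ {$}; new: +{$}
  FOLLOW(S)={$}  FOLLOW(A)={$,d}
pass 2: (stable)
  FOLLOW(S)={$}  FOLLOW(A)={$,d}

FOLLOW(A) = ["$", "d"]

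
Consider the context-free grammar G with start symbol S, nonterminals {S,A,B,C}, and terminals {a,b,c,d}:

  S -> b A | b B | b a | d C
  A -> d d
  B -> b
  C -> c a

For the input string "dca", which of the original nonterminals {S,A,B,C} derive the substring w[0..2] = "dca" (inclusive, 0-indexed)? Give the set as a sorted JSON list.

Convert to CNF:
  S -> T0 C | T3 A | T3 B | T3 T2
  A -> T0 T0
  B -> b
  C -> T1 T2
  T0 -> d
  T1 -> c
  T2 -> a
  T3 -> b

Fill CYK table bottom-up — only the sub-triangle for w[0..2]:
  cell(0,0) d: {T0}  orig:{}
  cell(1,1) c: {T1}  orig:{}
  cell(2,2) a: {T2}  orig:{}
  cell(0,1) dc: ∅
  cell(1,2) ca: {C}
  cell(0,2) dca: {S}

Original NTs in T[0,2] deriving "dca": ["S"]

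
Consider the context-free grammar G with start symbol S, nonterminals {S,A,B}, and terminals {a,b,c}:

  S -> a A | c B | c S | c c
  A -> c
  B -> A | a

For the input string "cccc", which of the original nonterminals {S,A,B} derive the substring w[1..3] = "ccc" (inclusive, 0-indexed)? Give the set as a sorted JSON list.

Convert to CNF:
  S -> T0 A | T1 B | T1 S | T1 T1
  A -> c
  B -> a | c
  T0 -> a
  T1 -> c

Fill CYK table bottom-up, restricted to cells inside w[1..3]:
  cell(1,1) c: {A,B,T1}  orig:{A,B}
  cell(2,2) c: {A,B,T1}  orig:{A,B}
  cell(3,3) c: {A,B,T1}  orig:{A,B}
  cell(1,2) cc: {S}
  cell(2,3) cc: {S}
  cell(1,3) ccc: {S}

Original NTs in T[1,3] deriving "ccc": ["S"]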